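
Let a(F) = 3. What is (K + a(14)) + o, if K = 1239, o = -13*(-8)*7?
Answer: 1970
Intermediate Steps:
o = 728 (o = 104*7 = 728)
(K + a(14)) + o = (1239 + 3) + 728 = 1242 + 728 = 1970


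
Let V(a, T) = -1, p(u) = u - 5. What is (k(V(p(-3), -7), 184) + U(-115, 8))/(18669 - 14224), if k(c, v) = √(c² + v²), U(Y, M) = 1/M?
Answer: 1/35560 + √33857/4445 ≈ 0.041424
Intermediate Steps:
p(u) = -5 + u
(k(V(p(-3), -7), 184) + U(-115, 8))/(18669 - 14224) = (√((-1)² + 184²) + 1/8)/(18669 - 14224) = (√(1 + 33856) + ⅛)/4445 = (√33857 + ⅛)*(1/4445) = (⅛ + √33857)*(1/4445) = 1/35560 + √33857/4445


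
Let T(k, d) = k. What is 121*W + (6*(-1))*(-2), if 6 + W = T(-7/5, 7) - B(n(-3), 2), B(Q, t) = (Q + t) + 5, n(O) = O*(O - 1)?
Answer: -15912/5 ≈ -3182.4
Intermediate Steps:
n(O) = O*(-1 + O)
B(Q, t) = 5 + Q + t
W = -132/5 (W = -6 + (-7/5 - (5 - 3*(-1 - 3) + 2)) = -6 + (-7*⅕ - (5 - 3*(-4) + 2)) = -6 + (-7/5 - (5 + 12 + 2)) = -6 + (-7/5 - 1*19) = -6 + (-7/5 - 19) = -6 - 102/5 = -132/5 ≈ -26.400)
121*W + (6*(-1))*(-2) = 121*(-132/5) + (6*(-1))*(-2) = -15972/5 - 6*(-2) = -15972/5 + 12 = -15912/5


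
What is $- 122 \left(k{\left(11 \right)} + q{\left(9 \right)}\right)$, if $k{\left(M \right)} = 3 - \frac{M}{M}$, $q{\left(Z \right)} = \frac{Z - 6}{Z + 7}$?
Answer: $- \frac{2135}{8} \approx -266.88$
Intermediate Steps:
$q{\left(Z \right)} = \frac{-6 + Z}{7 + Z}$
$k{\left(M \right)} = 2$ ($k{\left(M \right)} = 3 - 1 = 2$)
$- 122 \left(k{\left(11 \right)} + q{\left(9 \right)}\right) = - 122 \left(2 + \frac{-6 + 9}{7 + 9}\right) = - 122 \left(2 + \frac{1}{16} \cdot 3\right) = - 122 \left(2 + \frac{3}{16}\right) = \left(-122\right) \frac{35}{16} = - \frac{2135}{8}$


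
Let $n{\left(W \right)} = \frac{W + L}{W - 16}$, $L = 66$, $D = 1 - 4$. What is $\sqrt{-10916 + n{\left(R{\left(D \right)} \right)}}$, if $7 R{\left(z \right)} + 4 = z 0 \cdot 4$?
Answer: $\frac{3 i \sqrt{4081634}}{58} \approx 104.5 i$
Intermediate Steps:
$D = -3$
$R{\left(z \right)} = - \frac{4}{7}$ ($R{\left(z \right)} = - \frac{4}{7} + \frac{z 0 \cdot 4}{7} = - \frac{4}{7} + \frac{0 \cdot 4}{7} = - \frac{4}{7} + \frac{1}{7} \cdot 0 = - \frac{4}{7} + 0 = - \frac{4}{7}$)
$n{\left(W \right)} = \frac{66 + W}{-16 + W}$ ($n{\left(W \right)} = \frac{W + 66}{W - 16} = \frac{66 + W}{-16 + W}$)
$\sqrt{-10916 + n{\left(R{\left(D \right)} \right)}} = \sqrt{-10916 + \frac{66 - \frac{4}{7}}{-16 - \frac{4}{7}}} = \sqrt{-10916 + \frac{1}{- \frac{116}{7}} \cdot \frac{458}{7}} = \sqrt{-10916 - \frac{229}{58}} = \sqrt{- \frac{633357}{58}} = \frac{3 i \sqrt{4081634}}{58}$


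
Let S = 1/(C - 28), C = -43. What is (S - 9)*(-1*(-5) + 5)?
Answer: -6400/71 ≈ -90.141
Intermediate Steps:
S = -1/71 (S = 1/(-43 - 28) = 1/(-71) = -1/71 ≈ -0.014085)
(S - 9)*(-1*(-5) + 5) = (-1/71 - 9)*(-1*(-5) + 5) = -640*(5 + 5)/71 = -640/71*10 = -6400/71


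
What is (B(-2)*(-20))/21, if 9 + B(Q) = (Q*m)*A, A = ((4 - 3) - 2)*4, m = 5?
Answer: -620/21 ≈ -29.524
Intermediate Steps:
A = -4 (A = (1 - 2)*4 = -1*4 = -4)
B(Q) = -9 - 20*Q (B(Q) = -9 + (Q*5)*(-4) = -9 + (5*Q)*(-4) = -9 - 20*Q)
(B(-2)*(-20))/21 = ((-9 - 20*(-2))*(-20))/21 = ((-9 + 40)*(-20))*(1/21) = (31*(-20))*(1/21) = -620*1/21 = -620/21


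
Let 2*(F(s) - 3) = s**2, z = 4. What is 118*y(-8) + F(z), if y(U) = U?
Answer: -933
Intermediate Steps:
F(s) = 3 + s**2/2
118*y(-8) + F(z) = 118*(-8) + (3 + (1/2)*4**2) = -944 + (3 + (1/2)*16) = -944 + (3 + 8) = -944 + 11 = -933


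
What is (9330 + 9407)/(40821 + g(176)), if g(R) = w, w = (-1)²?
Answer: 18737/40822 ≈ 0.45899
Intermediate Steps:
w = 1
g(R) = 1
(9330 + 9407)/(40821 + g(176)) = (9330 + 9407)/(40821 + 1) = 18737/40822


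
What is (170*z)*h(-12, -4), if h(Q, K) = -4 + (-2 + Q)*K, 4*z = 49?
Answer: 108290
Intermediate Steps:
z = 49/4 (z = (1/4)*49 = 49/4 ≈ 12.250)
h(Q, K) = -4 + K*(-2 + Q)
(170*z)*h(-12, -4) = (170*(49/4))*(-4 - 2*(-4) - 4*(-12)) = 4165*(-4 + 8 + 48)/2 = (4165/2)*52 = 108290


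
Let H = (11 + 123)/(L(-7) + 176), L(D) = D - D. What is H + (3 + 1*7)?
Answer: 947/88 ≈ 10.761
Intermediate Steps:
L(D) = 0
H = 67/88 (H = (11 + 123)/(0 + 176) = 134/176 = 134*(1/176) = 67/88 ≈ 0.76136)
H + (3 + 1*7) = 67/88 + (3 + 1*7) = 67/88 + (3 + 7) = 67/88 + 10 = 947/88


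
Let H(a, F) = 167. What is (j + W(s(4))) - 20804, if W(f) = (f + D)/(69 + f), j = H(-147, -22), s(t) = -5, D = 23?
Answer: -660375/32 ≈ -20637.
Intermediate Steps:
j = 167
W(f) = (23 + f)/(69 + f) (W(f) = (f + 23)/(69 + f) = (23 + f)/(69 + f))
(j + W(s(4))) - 20804 = (167 + (23 - 5)/(69 - 5)) - 20804 = (167 + 18/64) - 20804 = (167 + (1/64)*18) - 20804 = (167 + 9/32) - 20804 = 5353/32 - 20804 = -660375/32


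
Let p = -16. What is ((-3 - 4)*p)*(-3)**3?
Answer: -3024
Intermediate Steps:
((-3 - 4)*p)*(-3)**3 = ((-3 - 4)*(-16))*(-3)**3 = -7*(-16)*(-27) = 112*(-27) = -3024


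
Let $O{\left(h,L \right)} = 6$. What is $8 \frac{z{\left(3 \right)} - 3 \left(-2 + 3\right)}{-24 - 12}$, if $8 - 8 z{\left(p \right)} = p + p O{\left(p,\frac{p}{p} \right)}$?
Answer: $\frac{37}{36} \approx 1.0278$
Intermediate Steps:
$z{\left(p \right)} = 1 - \frac{7 p}{8}$ ($z{\left(p \right)} = 1 - \frac{p + p 6}{8} = 1 - \frac{p + 6 p}{8} = 1 - \frac{7 p}{8}$)
$8 \frac{z{\left(3 \right)} - 3 \left(-2 + 3\right)}{-24 - 12} = 8 \frac{\left(1 - \frac{21}{8}\right) - 3 \left(-2 + 3\right)}{-24 - 12} = 8 \frac{\left(1 - \frac{21}{8}\right) - 3}{-36} = 8 \left(- \frac{13}{8} - 3\right) \left(- \frac{1}{36}\right) = 8 \left(\left(- \frac{37}{8}\right) \left(- \frac{1}{36}\right)\right) = 8 \cdot \frac{37}{288} = \frac{37}{36}$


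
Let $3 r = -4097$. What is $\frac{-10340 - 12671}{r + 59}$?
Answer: $\frac{69033}{3920} \approx 17.61$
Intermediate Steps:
$r = - \frac{4097}{3}$ ($r = \frac{1}{3} \left(-4097\right) = - \frac{4097}{3} \approx -1365.7$)
$\frac{-10340 - 12671}{r + 59} = \frac{-10340 - 12671}{- \frac{4097}{3} + 59} = - \frac{23011}{- \frac{3920}{3}} = \left(-23011\right) \left(- \frac{3}{3920}\right) = \frac{69033}{3920}$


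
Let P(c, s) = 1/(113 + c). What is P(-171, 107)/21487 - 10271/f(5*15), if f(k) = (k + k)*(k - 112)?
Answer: 3200046779/1729166325 ≈ 1.8506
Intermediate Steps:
f(k) = 2*k*(-112 + k) (f(k) = (2*k)*(-112 + k) = 2*k*(-112 + k))
P(-171, 107)/21487 - 10271/f(5*15) = 1/((113 - 171)*21487) - 10271*1/(150*(-112 + 5*15)) = (1/21487)/(-58) - 10271*1/(150*(-112 + 75)) = -1/58*1/21487 - 10271/(2*75*(-37)) = -1/1246246 - 10271/(-5550) = -1/1246246 - 10271*(-1/5550) = -1/1246246 + 10271/5550 = 3200046779/1729166325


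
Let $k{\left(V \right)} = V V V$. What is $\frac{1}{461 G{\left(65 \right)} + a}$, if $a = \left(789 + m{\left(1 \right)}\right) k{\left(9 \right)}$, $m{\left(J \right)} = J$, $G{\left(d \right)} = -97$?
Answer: $\frac{1}{531193} \approx 1.8826 \cdot 10^{-6}$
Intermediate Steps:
$k{\left(V \right)} = V^{3}$ ($k{\left(V \right)} = V^{2} V = V^{3}$)
$a = 575910$ ($a = \left(789 + 1\right) 9^{3} = 790 \cdot 729 = 575910$)
$\frac{1}{461 G{\left(65 \right)} + a} = \frac{1}{461 \left(-97\right) + 575910} = \frac{1}{-44717 + 575910} = \frac{1}{531193}$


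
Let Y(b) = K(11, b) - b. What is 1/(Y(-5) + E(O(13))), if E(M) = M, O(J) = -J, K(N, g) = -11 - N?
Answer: -1/30 ≈ -0.033333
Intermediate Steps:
Y(b) = -22 - b (Y(b) = (-11 - 1*11) - b = (-11 - 11) - b = -22 - b)
1/(Y(-5) + E(O(13))) = 1/((-22 - 1*(-5)) - 1*13) = 1/((-22 + 5) - 13) = 1/(-17 - 13) = 1/(-30) = -1/30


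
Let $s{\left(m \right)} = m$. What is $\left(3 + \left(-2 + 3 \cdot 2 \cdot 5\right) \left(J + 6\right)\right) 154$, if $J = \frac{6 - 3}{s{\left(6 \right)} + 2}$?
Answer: $27951$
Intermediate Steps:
$J = \frac{3}{8}$ ($J = \frac{6 - 3}{6 + 2} = \frac{3}{8} \approx 0.375$)
$\left(3 + \left(-2 + 3 \cdot 2 \cdot 5\right) \left(J + 6\right)\right) 154 = \left(3 + \left(-2 + 3 \cdot 2 \cdot 5\right) \left(\frac{3}{8} + 6\right)\right) 154 = \left(3 + \left(-2 + 6 \cdot 5\right) \frac{51}{8}\right) 154 = \left(3 + \left(-2 + 30\right) \frac{51}{8}\right) 154 = \left(3 + 28 \cdot \frac{51}{8}\right) 154 = \left(3 + \frac{357}{2}\right) 154 = \frac{363}{2} \cdot 154 = 27951$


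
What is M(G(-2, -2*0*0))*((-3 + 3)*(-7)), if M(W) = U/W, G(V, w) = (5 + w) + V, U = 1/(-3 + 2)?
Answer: 0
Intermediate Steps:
U = -1 (U = 1/(-1) = -1)
G(V, w) = 5 + V + w
M(W) = -1/W
M(G(-2, -2*0*0))*((-3 + 3)*(-7)) = (-1/(5 - 2 - 2*0*0))*((-3 + 3)*(-7)) = (-1/(5 - 2 + 0*0))*(0*(-7)) = -1/(5 - 2 + 0)*0 = -1/3*0 = -1*⅓*0 = -⅓*0 = 0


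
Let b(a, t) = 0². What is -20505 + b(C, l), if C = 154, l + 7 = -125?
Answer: -20505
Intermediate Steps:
l = -132 (l = -7 - 125 = -132)
b(a, t) = 0
-20505 + b(C, l) = -20505 + 0 = -20505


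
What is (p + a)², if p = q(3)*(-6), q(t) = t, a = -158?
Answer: 30976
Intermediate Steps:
p = -18 (p = 3*(-6) = -18)
(p + a)² = (-18 - 158)² = (-176)² = 30976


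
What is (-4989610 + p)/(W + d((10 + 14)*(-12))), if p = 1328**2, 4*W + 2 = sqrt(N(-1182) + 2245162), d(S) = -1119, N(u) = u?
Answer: 2407690738/742021 + 1075342*sqrt(560995)/742021 ≈ 4330.2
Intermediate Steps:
W = -1/2 + sqrt(560995)/2 (W = -1/2 + sqrt(-1182 + 2245162)/4 = -1/2 + sqrt(2243980)/4 = -1/2 + (2*sqrt(560995))/4 = -1/2 + sqrt(560995)/2 ≈ 374.00)
p = 1763584
(-4989610 + p)/(W + d((10 + 14)*(-12))) = (-4989610 + 1763584)/((-1/2 + sqrt(560995)/2) - 1119) = -3226026/(-2239/2 + sqrt(560995)/2)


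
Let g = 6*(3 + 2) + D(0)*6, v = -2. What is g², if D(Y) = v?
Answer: 324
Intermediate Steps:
D(Y) = -2
g = 18 (g = 6*(3 + 2) - 2*6 = 6*5 - 12 = 30 - 12 = 18)
g² = 18² = 324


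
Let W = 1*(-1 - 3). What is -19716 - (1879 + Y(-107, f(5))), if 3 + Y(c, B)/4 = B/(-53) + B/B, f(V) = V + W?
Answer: -1144107/53 ≈ -21587.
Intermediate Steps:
W = -4 (W = 1*(-4) = -4)
f(V) = -4 + V (f(V) = V - 4 = -4 + V)
Y(c, B) = -8 - 4*B/53 (Y(c, B) = -12 + 4*(B/(-53) + B/B) = -12 + 4*(B*(-1/53) + 1) = -12 + 4*(-B/53 + 1) = -12 + 4*(1 - B/53) = -12 + (4 - 4*B/53) = -8 - 4*B/53)
-19716 - (1879 + Y(-107, f(5))) = -19716 - (1879 + (-8 - 4*(-4 + 5)/53)) = -19716 - (1879 + (-8 - 4/53*1)) = -19716 - (1879 + (-8 - 4/53)) = -19716 - (1879 - 428/53) = -19716 - 1*99159/53 = -19716 - 99159/53 = -1144107/53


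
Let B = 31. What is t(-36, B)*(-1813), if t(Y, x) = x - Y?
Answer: -121471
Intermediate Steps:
t(-36, B)*(-1813) = (31 - 1*(-36))*(-1813) = (31 + 36)*(-1813) = 67*(-1813) = -121471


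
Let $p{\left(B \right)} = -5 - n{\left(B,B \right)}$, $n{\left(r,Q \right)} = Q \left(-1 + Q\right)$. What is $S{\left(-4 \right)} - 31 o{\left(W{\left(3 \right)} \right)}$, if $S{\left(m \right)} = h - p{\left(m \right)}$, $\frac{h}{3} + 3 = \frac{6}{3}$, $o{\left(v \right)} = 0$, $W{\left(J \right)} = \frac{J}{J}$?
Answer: $22$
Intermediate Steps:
$p{\left(B \right)} = -5 - B \left(-1 + B\right)$
$W{\left(J \right)} = 1$
$h = -3$ ($h = -9 + 3 \cdot \frac{6}{3} = -9 + 3 \cdot 6 \cdot \frac{1}{3} = -9 + 3 \cdot 2 = -9 + 6 = -3$)
$S{\left(m \right)} = 2 + m^{2} - m$ ($S{\left(m \right)} = -3 - \left(-5 + m - m^{2}\right) = -3 + \left(5 + m^{2} - m\right) = 2 + m^{2} - m$)
$S{\left(-4 \right)} - 31 o{\left(W{\left(3 \right)} \right)} = \left(2 - 4 \left(-1 - 4\right)\right) - 0 = \left(2 - -20\right) + 0 = \left(2 + 20\right) + 0 = 22 + 0 = 22$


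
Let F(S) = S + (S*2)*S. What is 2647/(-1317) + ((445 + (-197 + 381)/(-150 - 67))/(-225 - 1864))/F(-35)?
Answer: -965977517614/480595642905 ≈ -2.0100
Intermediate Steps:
F(S) = S + 2*S**2 (F(S) = S + (2*S)*S = S + 2*S**2)
2647/(-1317) + ((445 + (-197 + 381)/(-150 - 67))/(-225 - 1864))/F(-35) = 2647/(-1317) + ((445 + (-197 + 381)/(-150 - 67))/(-225 - 1864))/((-35*(1 + 2*(-35)))) = 2647*(-1/1317) + ((445 + 184/(-217))/(-2089))/((-35*(1 - 70))) = -2647/1317 + ((445 + 184*(-1/217))*(-1/2089))/((-35*(-69))) = -2647/1317 + ((445 - 184/217)*(-1/2089))/2415 = -2647/1317 + ((96381/217)*(-1/2089))*(1/2415) = -2647/1317 - 96381/453313*1/2415 = -2647/1317 - 32127/364916965 = -965977517614/480595642905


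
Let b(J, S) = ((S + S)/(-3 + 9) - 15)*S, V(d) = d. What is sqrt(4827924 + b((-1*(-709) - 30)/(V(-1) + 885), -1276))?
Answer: 2*sqrt(12127026)/3 ≈ 2321.6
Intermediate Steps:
b(J, S) = S*(-15 + S/3) (b(J, S) = ((2*S)/6 - 15)*S = ((2*S)*(1/6) - 15)*S = (S/3 - 15)*S = (-15 + S/3)*S = S*(-15 + S/3))
sqrt(4827924 + b((-1*(-709) - 30)/(V(-1) + 885), -1276)) = sqrt(4827924 + (1/3)*(-1276)*(-45 - 1276)) = sqrt(4827924 + (1/3)*(-1276)*(-1321)) = sqrt(4827924 + 1685596/3) = sqrt(16169368/3) = 2*sqrt(12127026)/3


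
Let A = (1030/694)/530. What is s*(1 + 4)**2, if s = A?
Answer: 2575/36782 ≈ 0.070007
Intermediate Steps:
A = 103/36782 (A = (1030*(1/694))*(1/530) = (515/347)*(1/530) = 103/36782 ≈ 0.0028003)
s = 103/36782 ≈ 0.0028003
s*(1 + 4)**2 = 103*(1 + 4)**2/36782 = (103/36782)*5**2 = (103/36782)*25 = 2575/36782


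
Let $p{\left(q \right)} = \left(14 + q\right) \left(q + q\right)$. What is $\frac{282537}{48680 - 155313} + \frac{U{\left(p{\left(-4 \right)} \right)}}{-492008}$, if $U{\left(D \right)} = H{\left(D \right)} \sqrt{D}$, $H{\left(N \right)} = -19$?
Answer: $- \frac{282537}{106633} + \frac{19 i \sqrt{5}}{123002} \approx -2.6496 + 0.0003454 i$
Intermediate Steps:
$p{\left(q \right)} = 2 q \left(14 + q\right)$ ($p{\left(q \right)} = \left(14 + q\right) 2 q = 2 q \left(14 + q\right)$)
$U{\left(D \right)} = - 19 \sqrt{D}$
$\frac{282537}{48680 - 155313} + \frac{U{\left(p{\left(-4 \right)} \right)}}{-492008} = \frac{282537}{48680 - 155313} + \frac{\left(-19\right) \sqrt{2 \left(-4\right) \left(14 - 4\right)}}{-492008} = \frac{282537}{-106633} + - 19 \sqrt{2 \left(-4\right) 10} \left(- \frac{1}{492008}\right) = 282537 \left(- \frac{1}{106633}\right) + - 19 \sqrt{-80} \left(- \frac{1}{492008}\right) = - \frac{282537}{106633} + - 19 \cdot 4 i \sqrt{5} \left(- \frac{1}{492008}\right) = - \frac{282537}{106633} + - 76 i \sqrt{5} \left(- \frac{1}{492008}\right) = - \frac{282537}{106633} + \frac{19 i \sqrt{5}}{123002}$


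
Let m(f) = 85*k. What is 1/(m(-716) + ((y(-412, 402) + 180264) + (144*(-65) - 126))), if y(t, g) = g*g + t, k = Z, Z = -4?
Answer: 1/331630 ≈ 3.0154e-6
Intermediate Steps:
k = -4
y(t, g) = t + g² (y(t, g) = g² + t = t + g²)
m(f) = -340 (m(f) = 85*(-4) = -340)
1/(m(-716) + ((y(-412, 402) + 180264) + (144*(-65) - 126))) = 1/(-340 + (((-412 + 402²) + 180264) + (144*(-65) - 126))) = 1/(-340 + (((-412 + 161604) + 180264) + (-9360 - 126))) = 1/(-340 + ((161192 + 180264) - 9486)) = 1/(-340 + (341456 - 9486)) = 1/(-340 + 331970) = 1/331630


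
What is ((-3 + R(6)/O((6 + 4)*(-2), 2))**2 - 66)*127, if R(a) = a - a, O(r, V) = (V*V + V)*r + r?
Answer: -7239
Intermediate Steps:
O(r, V) = r + r*(V + V**2) (O(r, V) = (V**2 + V)*r + r = (V + V**2)*r + r = r*(V + V**2) + r = r + r*(V + V**2))
R(a) = 0
((-3 + R(6)/O((6 + 4)*(-2), 2))**2 - 66)*127 = ((-3 + 0/((((6 + 4)*(-2))*(1 + 2 + 2**2))))**2 - 66)*127 = ((-3 + 0/(((10*(-2))*(1 + 2 + 4))))**2 - 66)*127 = ((-3 + 0/((-20*7)))**2 - 66)*127 = ((-3 + 0/(-140))**2 - 66)*127 = ((-3 + 0*(-1/140))**2 - 66)*127 = ((-3 + 0)**2 - 66)*127 = ((-3)**2 - 66)*127 = (9 - 66)*127 = -57*127 = -7239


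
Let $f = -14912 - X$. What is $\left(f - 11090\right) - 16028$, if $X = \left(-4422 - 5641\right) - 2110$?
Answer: $-29857$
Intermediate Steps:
$X = -12173$ ($X = -10063 - 2110 = -12173$)
$f = -2739$ ($f = -14912 - -12173 = -14912 + 12173 = -2739$)
$\left(f - 11090\right) - 16028 = \left(-2739 - 11090\right) - 16028 = -13829 - 16028 = -29857$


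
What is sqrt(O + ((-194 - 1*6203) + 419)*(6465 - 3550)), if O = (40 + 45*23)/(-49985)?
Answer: I*sqrt(1741541606782185)/9997 ≈ 4174.4*I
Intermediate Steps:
O = -215/9997 (O = (40 + 1035)*(-1/49985) = 1075*(-1/49985) = -215/9997 ≈ -0.021506)
sqrt(O + ((-194 - 1*6203) + 419)*(6465 - 3550)) = sqrt(-215/9997 + ((-194 - 1*6203) + 419)*(6465 - 3550)) = sqrt(-215/9997 + ((-194 - 6203) + 419)*2915) = sqrt(-215/9997 + (-6397 + 419)*2915) = sqrt(-215/9997 - 5978*2915) = sqrt(-215/9997 - 17425870) = sqrt(-174206422605/9997) = I*sqrt(1741541606782185)/9997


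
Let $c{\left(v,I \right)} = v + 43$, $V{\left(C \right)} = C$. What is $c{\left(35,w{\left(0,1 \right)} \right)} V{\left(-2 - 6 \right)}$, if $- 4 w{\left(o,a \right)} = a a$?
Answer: $-624$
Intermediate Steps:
$w{\left(o,a \right)} = - \frac{a^{2}}{4}$ ($w{\left(o,a \right)} = - \frac{a a}{4} = - \frac{a^{2}}{4}$)
$c{\left(v,I \right)} = 43 + v$
$c{\left(35,w{\left(0,1 \right)} \right)} V{\left(-2 - 6 \right)} = \left(43 + 35\right) \left(-2 - 6\right) = 78 \left(-2 - 6\right) = 78 \left(-8\right) = -624$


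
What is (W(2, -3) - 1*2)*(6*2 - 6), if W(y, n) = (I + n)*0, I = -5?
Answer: -12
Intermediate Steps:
W(y, n) = 0 (W(y, n) = (-5 + n)*0 = 0)
(W(2, -3) - 1*2)*(6*2 - 6) = (0 - 1*2)*(6*2 - 6) = (0 - 2)*(12 - 6) = -2*6 = -12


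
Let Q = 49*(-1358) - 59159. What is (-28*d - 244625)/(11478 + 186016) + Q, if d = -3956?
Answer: -24825327151/197494 ≈ -1.2570e+5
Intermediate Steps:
Q = -125701 (Q = -66542 - 59159 = -125701)
(-28*d - 244625)/(11478 + 186016) + Q = (-28*(-3956) - 244625)/(11478 + 186016) - 125701 = (110768 - 244625)/197494 - 125701 = -133857*1/197494 - 125701 = -133857/197494 - 125701 = -24825327151/197494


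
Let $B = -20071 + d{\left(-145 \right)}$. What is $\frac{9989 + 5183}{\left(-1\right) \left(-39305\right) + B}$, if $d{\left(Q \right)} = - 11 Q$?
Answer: $\frac{15172}{20829} \approx 0.72841$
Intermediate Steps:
$B = -18476$ ($B = -20071 - -1595 = -20071 + 1595 = -18476$)
$\frac{9989 + 5183}{\left(-1\right) \left(-39305\right) + B} = \frac{9989 + 5183}{\left(-1\right) \left(-39305\right) - 18476} = \frac{15172}{39305 - 18476} = \frac{15172}{20829}$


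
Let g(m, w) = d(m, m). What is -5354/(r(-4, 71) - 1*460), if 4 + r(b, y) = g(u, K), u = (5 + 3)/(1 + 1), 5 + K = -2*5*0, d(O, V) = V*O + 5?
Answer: 5354/443 ≈ 12.086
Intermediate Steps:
d(O, V) = 5 + O*V (d(O, V) = O*V + 5 = 5 + O*V)
K = -5 (K = -5 - 2*5*0 = -5 - 10*0 = -5 + 0 = -5)
u = 4 (u = 8/2 = 8*(½) = 4)
g(m, w) = 5 + m² (g(m, w) = 5 + m*m = 5 + m²)
r(b, y) = 17 (r(b, y) = -4 + (5 + 4²) = -4 + (5 + 16) = -4 + 21 = 17)
-5354/(r(-4, 71) - 1*460) = -5354/(17 - 1*460) = -5354/(17 - 460) = -5354/(-443) = -5354*(-1/443) = 5354/443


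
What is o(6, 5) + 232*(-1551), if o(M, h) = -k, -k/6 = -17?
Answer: -359934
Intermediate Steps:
k = 102 (k = -6*(-17) = 102)
o(M, h) = -102 (o(M, h) = -1*102 = -102)
o(6, 5) + 232*(-1551) = -102 + 232*(-1551) = -102 - 359832 = -359934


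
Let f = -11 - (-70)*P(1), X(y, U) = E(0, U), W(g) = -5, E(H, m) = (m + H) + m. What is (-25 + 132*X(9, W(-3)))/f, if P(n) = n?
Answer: -1345/59 ≈ -22.797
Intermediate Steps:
E(H, m) = H + 2*m (E(H, m) = (H + m) + m = H + 2*m)
X(y, U) = 2*U (X(y, U) = 0 + 2*U = 2*U)
f = 59 (f = -11 - (-70) = -11 - 35*(-2) = -11 + 70 = 59)
(-25 + 132*X(9, W(-3)))/f = (-25 + 132*(2*(-5)))/59 = (-25 + 132*(-10))*(1/59) = (-25 - 1320)*(1/59) = -1345*1/59 = -1345/59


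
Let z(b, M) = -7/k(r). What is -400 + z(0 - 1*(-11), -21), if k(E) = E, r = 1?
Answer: -407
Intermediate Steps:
z(b, M) = -7 (z(b, M) = -7/1 = -7*1 = -7)
-400 + z(0 - 1*(-11), -21) = -400 - 7 = -407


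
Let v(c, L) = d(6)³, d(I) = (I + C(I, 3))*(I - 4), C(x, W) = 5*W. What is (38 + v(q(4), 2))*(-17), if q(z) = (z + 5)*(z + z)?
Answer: -1260142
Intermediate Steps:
d(I) = (-4 + I)*(15 + I) (d(I) = (I + 5*3)*(I - 4) = (I + 15)*(-4 + I) = (15 + I)*(-4 + I) = (-4 + I)*(15 + I))
q(z) = 2*z*(5 + z) (q(z) = (5 + z)*(2*z) = 2*z*(5 + z))
v(c, L) = 74088 (v(c, L) = (-60 + 6² + 11*6)³ = (-60 + 36 + 66)³ = 42³ = 74088)
(38 + v(q(4), 2))*(-17) = (38 + 74088)*(-17) = 74126*(-17) = -1260142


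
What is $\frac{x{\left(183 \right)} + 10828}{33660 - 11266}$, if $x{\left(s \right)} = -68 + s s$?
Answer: $\frac{44249}{22394} \approx 1.9759$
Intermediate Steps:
$x{\left(s \right)} = -68 + s^{2}$
$\frac{x{\left(183 \right)} + 10828}{33660 - 11266} = \frac{\left(-68 + 183^{2}\right) + 10828}{33660 - 11266} = \frac{\left(-68 + 33489\right) + 10828}{22394} = \left(33421 + 10828\right) \frac{1}{22394} = 44249 \cdot \frac{1}{22394} = \frac{44249}{22394}$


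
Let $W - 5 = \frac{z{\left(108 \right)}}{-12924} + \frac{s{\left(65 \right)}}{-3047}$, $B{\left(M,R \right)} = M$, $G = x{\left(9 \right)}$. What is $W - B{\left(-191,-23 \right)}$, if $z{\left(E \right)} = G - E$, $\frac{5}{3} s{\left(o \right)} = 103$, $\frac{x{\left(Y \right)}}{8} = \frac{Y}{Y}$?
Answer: $\frac{9647342356}{49224285} \approx 195.99$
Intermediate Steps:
$x{\left(Y \right)} = 8$ ($x{\left(Y \right)} = 8 \frac{Y}{Y} = 8 \cdot 1 = 8$)
$G = 8$
$s{\left(o \right)} = \frac{309}{5}$ ($s{\left(o \right)} = \frac{3}{5} \cdot 103 = \frac{309}{5}$)
$z{\left(E \right)} = 8 - E$
$W = \frac{245503921}{49224285}$ ($W = 5 + \left(\frac{8 - 108}{-12924} + \frac{309}{5 \left(-3047\right)}\right) = 5 + \left(\left(8 - 108\right) \left(- \frac{1}{12924}\right) + \frac{309}{5} \left(- \frac{1}{3047}\right)\right) = 5 - \frac{617504}{49224285} = \frac{245503921}{49224285} \approx 4.9875$)
$W - B{\left(-191,-23 \right)} = \frac{245503921}{49224285} - -191 = \frac{245503921}{49224285} + 191 = \frac{9647342356}{49224285}$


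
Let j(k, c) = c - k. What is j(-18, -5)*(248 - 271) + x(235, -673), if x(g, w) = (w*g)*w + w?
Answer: 106437343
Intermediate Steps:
x(g, w) = w + g*w² (x(g, w) = (g*w)*w + w = g*w² + w = w + g*w²)
j(-18, -5)*(248 - 271) + x(235, -673) = (-5 - 1*(-18))*(248 - 271) - 673*(1 + 235*(-673)) = (-5 + 18)*(-23) - 673*(1 - 158155) = 13*(-23) - 673*(-158154) = -299 + 106437642 = 106437343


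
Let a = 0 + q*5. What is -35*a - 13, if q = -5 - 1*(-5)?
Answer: -13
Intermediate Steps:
q = 0 (q = -5 + 5 = 0)
a = 0 (a = 0 + 0*5 = 0 + 0 = 0)
-35*a - 13 = -35*0 - 13 = 0 - 13 = -13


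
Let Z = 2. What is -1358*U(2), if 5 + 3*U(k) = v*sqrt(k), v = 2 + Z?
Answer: 6790/3 - 5432*sqrt(2)/3 ≈ -297.34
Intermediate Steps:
v = 4 (v = 2 + 2 = 4)
U(k) = -5/3 + 4*sqrt(k)/3 (U(k) = -5/3 + (4*sqrt(k))/3 = -5/3 + 4*sqrt(k)/3)
-1358*U(2) = -1358*(-5/3 + 4*sqrt(2)/3) = 6790/3 - 5432*sqrt(2)/3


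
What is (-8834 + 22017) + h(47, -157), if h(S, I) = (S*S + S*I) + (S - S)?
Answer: 8013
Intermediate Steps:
h(S, I) = S**2 + I*S (h(S, I) = (S**2 + I*S) + 0 = S**2 + I*S)
(-8834 + 22017) + h(47, -157) = (-8834 + 22017) + 47*(-157 + 47) = 13183 + 47*(-110) = 13183 - 5170 = 8013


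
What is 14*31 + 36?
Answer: 470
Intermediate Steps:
14*31 + 36 = 434 + 36 = 470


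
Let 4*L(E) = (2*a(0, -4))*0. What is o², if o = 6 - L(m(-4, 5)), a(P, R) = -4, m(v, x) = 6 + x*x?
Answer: 36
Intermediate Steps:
m(v, x) = 6 + x²
L(E) = 0 (L(E) = ((2*(-4))*0)/4 = (-8*0)/4 = (¼)*0 = 0)
o = 6 (o = 6 - 1*0 = 6 + 0 = 6)
o² = 6² = 36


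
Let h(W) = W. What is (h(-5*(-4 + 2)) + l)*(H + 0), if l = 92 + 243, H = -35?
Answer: -12075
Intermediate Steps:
l = 335
(h(-5*(-4 + 2)) + l)*(H + 0) = (-5*(-4 + 2) + 335)*(-35 + 0) = (-5*(-2) + 335)*(-35) = (10 + 335)*(-35) = 345*(-35) = -12075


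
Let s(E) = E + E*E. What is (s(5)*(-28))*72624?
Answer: -61004160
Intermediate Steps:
s(E) = E + E²
(s(5)*(-28))*72624 = ((5*(1 + 5))*(-28))*72624 = ((5*6)*(-28))*72624 = (30*(-28))*72624 = -840*72624 = -61004160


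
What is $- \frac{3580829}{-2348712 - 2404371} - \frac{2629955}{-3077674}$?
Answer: $\frac{23521018713011}{14628439968942} \approx 1.6079$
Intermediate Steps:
$- \frac{3580829}{-2348712 - 2404371} - \frac{2629955}{-3077674} = - \frac{3580829}{-2348712 - 2404371} - - \frac{2629955}{3077674} = - \frac{3580829}{-4753083} + \frac{2629955}{3077674} = \left(-3580829\right) \left(- \frac{1}{4753083}\right) + \frac{2629955}{3077674} = \frac{3580829}{4753083} + \frac{2629955}{3077674} = \frac{23521018713011}{14628439968942}$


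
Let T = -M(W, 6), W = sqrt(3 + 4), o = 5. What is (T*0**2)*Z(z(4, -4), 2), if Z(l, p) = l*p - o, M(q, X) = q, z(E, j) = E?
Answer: 0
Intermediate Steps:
W = sqrt(7) ≈ 2.6458
Z(l, p) = -5 + l*p (Z(l, p) = l*p - 1*5 = l*p - 5 = -5 + l*p)
T = -sqrt(7) ≈ -2.6458
(T*0**2)*Z(z(4, -4), 2) = (-sqrt(7)*0**2)*(-5 + 4*2) = (-sqrt(7)*0)*(-5 + 8) = 0*3 = 0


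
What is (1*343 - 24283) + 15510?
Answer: -8430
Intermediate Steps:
(1*343 - 24283) + 15510 = (343 - 24283) + 15510 = -23940 + 15510 = -8430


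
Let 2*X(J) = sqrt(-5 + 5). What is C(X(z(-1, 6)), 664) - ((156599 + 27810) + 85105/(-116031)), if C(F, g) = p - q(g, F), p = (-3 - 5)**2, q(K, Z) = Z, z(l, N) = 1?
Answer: -21389649590/116031 ≈ -1.8434e+5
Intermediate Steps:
X(J) = 0 (X(J) = sqrt(-5 + 5)/2 = sqrt(0)/2 = (1/2)*0 = 0)
p = 64 (p = (-8)**2 = 64)
C(F, g) = 64 - F
C(X(z(-1, 6)), 664) - ((156599 + 27810) + 85105/(-116031)) = (64 - 1*0) - ((156599 + 27810) + 85105/(-116031)) = (64 + 0) - (184409 + 85105*(-1/116031)) = 64 - (184409 - 85105/116031) = 64 - 1*21397075574/116031 = 64 - 21397075574/116031 = -21389649590/116031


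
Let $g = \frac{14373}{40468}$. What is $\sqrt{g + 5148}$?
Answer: $\frac{3 \sqrt{234201397281}}{20234} \approx 71.752$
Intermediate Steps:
$g = \frac{14373}{40468}$ ($g = 14373 \cdot \frac{1}{40468} = \frac{14373}{40468} \approx 0.35517$)
$\sqrt{g + 5148} = \sqrt{\frac{14373}{40468} + 5148} = \sqrt{\frac{208343637}{40468}} = \frac{3 \sqrt{234201397281}}{20234}$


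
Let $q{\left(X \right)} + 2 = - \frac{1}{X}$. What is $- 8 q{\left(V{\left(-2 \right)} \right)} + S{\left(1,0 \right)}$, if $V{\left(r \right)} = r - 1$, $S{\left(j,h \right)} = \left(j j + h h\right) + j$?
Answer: $\frac{46}{3} \approx 15.333$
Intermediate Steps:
$S{\left(j,h \right)} = j + h^{2} + j^{2}$ ($S{\left(j,h \right)} = \left(j^{2} + h^{2}\right) + j = \left(h^{2} + j^{2}\right) + j = j + h^{2} + j^{2}$)
$V{\left(r \right)} = -1 + r$
$q{\left(X \right)} = -2 - \frac{1}{X}$
$- 8 q{\left(V{\left(-2 \right)} \right)} + S{\left(1,0 \right)} = - 8 \left(-2 - \frac{1}{-1 - 2}\right) + \left(1 + 0^{2} + 1^{2}\right) = - 8 \left(-2 - \frac{1}{-3}\right) + \left(1 + 0 + 1\right) = - 8 \left(-2 - - \frac{1}{3}\right) + 2 = - 8 \left(-2 + \frac{1}{3}\right) + 2 = \left(-8\right) \left(- \frac{5}{3}\right) + 2 = \frac{40}{3} + 2 = \frac{46}{3}$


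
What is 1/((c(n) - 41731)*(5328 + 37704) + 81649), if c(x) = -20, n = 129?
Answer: -1/1796547383 ≈ -5.5662e-10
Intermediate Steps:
1/((c(n) - 41731)*(5328 + 37704) + 81649) = 1/((-20 - 41731)*(5328 + 37704) + 81649) = 1/(-41751*43032 + 81649) = 1/(-1796629032 + 81649) = 1/(-1796547383) = -1/1796547383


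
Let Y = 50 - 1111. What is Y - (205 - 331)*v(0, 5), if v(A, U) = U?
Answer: -431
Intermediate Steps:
Y = -1061
Y - (205 - 331)*v(0, 5) = -1061 - (205 - 331)*5 = -1061 - (-126)*5 = -1061 - 1*(-630) = -1061 + 630 = -431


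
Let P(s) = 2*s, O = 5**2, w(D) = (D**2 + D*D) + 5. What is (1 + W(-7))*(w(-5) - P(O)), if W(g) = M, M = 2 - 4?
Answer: -5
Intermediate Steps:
w(D) = 5 + 2*D**2 (w(D) = (D**2 + D**2) + 5 = 2*D**2 + 5 = 5 + 2*D**2)
O = 25
M = -2
W(g) = -2
(1 + W(-7))*(w(-5) - P(O)) = (1 - 2)*((5 + 2*(-5)**2) - 2*25) = -((5 + 2*25) - 1*50) = -((5 + 50) - 50) = -(55 - 50) = -1*5 = -5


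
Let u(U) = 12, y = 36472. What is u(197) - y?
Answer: -36460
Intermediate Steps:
u(197) - y = 12 - 1*36472 = 12 - 36472 = -36460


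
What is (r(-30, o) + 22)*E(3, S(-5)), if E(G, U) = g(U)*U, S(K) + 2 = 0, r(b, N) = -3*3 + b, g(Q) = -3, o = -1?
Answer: -102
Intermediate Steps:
r(b, N) = -9 + b
S(K) = -2 (S(K) = -2 + 0 = -2)
E(G, U) = -3*U
(r(-30, o) + 22)*E(3, S(-5)) = ((-9 - 30) + 22)*(-3*(-2)) = (-39 + 22)*6 = -17*6 = -102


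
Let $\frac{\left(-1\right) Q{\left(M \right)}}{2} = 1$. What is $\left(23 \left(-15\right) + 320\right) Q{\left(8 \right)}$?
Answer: $50$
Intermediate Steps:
$Q{\left(M \right)} = -2$ ($Q{\left(M \right)} = \left(-2\right) 1 = -2$)
$\left(23 \left(-15\right) + 320\right) Q{\left(8 \right)} = \left(23 \left(-15\right) + 320\right) \left(-2\right) = \left(-345 + 320\right) \left(-2\right) = \left(-25\right) \left(-2\right) = 50$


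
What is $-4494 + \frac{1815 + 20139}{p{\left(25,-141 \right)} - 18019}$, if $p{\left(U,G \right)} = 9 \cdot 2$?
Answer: $- \frac{80918448}{18001} \approx -4495.2$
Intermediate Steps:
$p{\left(U,G \right)} = 18$
$-4494 + \frac{1815 + 20139}{p{\left(25,-141 \right)} - 18019} = -4494 + \frac{1815 + 20139}{18 - 18019} = -4494 + \frac{21954}{-18001} = -4494 + 21954 \left(- \frac{1}{18001}\right) = -4494 - \frac{21954}{18001} = - \frac{80918448}{18001}$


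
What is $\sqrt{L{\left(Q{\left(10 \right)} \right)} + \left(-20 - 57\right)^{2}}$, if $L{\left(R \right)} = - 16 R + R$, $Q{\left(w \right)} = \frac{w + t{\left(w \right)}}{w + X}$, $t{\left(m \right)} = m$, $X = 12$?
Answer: $\frac{\sqrt{715759}}{11} \approx 76.911$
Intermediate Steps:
$Q{\left(w \right)} = \frac{2 w}{12 + w}$ ($Q{\left(w \right)} = \frac{w + w}{w + 12} = \frac{2 w}{12 + w}$)
$L{\left(R \right)} = - 15 R$
$\sqrt{L{\left(Q{\left(10 \right)} \right)} + \left(-20 - 57\right)^{2}} = \sqrt{- 15 \cdot 2 \cdot 10 \frac{1}{12 + 10} + \left(-20 - 57\right)^{2}} = \sqrt{- 15 \cdot 2 \cdot 10 \cdot \frac{1}{22} + \left(-77\right)^{2}} = \sqrt{- 15 \cdot 2 \cdot 10 \cdot \frac{1}{22} + 5929} = \sqrt{\left(-15\right) \frac{10}{11} + 5929} = \sqrt{- \frac{150}{11} + 5929} = \sqrt{\frac{65069}{11}} = \frac{\sqrt{715759}}{11}$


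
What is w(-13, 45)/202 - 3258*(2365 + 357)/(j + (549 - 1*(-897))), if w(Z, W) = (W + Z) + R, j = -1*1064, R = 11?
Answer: -895687663/38582 ≈ -23215.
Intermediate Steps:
j = -1064
w(Z, W) = 11 + W + Z (w(Z, W) = (W + Z) + 11 = 11 + W + Z)
w(-13, 45)/202 - 3258*(2365 + 357)/(j + (549 - 1*(-897))) = (11 + 45 - 13)/202 - 3258*(2365 + 357)/(-1064 + (549 - 1*(-897))) = 43*(1/202) - 3258*2722/(-1064 + (549 + 897)) = 43/202 - 3258*2722/(-1064 + 1446) = 43/202 - 3258/(382*(1/2722)) = 43/202 - 3258/191/1361 = 43/202 - 3258*1361/191 = 43/202 - 4434138/191 = -895687663/38582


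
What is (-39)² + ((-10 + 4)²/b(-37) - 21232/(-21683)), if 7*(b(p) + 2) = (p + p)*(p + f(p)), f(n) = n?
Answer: 90128667883/59216273 ≈ 1522.0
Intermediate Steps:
b(p) = -2 + 4*p²/7 (b(p) = -2 + ((p + p)*(p + p))/7 = -2 + ((2*p)*(2*p))/7 = -2 + (4*p²)/7 = -2 + 4*p²/7)
(-39)² + ((-10 + 4)²/b(-37) - 21232/(-21683)) = (-39)² + ((-10 + 4)²/(-2 + (4/7)*(-37)²) - 21232/(-21683)) = 1521 + ((-6)²/(-2 + (4/7)*1369) - 21232*(-1/21683)) = 1521 + (36/(-2 + 5476/7) + 21232/21683) = 1521 + (36/(5462/7) + 21232/21683) = 1521 + (36*(7/5462) + 21232/21683) = 1521 + (126/2731 + 21232/21683) = 1521 + 60716650/59216273 = 90128667883/59216273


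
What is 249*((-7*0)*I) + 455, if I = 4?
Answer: 455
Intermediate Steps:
249*((-7*0)*I) + 455 = 249*(-7*0*4) + 455 = 249*(0*4) + 455 = 249*0 + 455 = 0 + 455 = 455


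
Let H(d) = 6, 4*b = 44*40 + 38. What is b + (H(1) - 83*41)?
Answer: -5895/2 ≈ -2947.5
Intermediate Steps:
b = 899/2 (b = (44*40 + 38)/4 = (1760 + 38)/4 = (1/4)*1798 = 899/2 ≈ 449.50)
b + (H(1) - 83*41) = 899/2 + (6 - 83*41) = 899/2 + (6 - 3403) = 899/2 - 3397 = -5895/2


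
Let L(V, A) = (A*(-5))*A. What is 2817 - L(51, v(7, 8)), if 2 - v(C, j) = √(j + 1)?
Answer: 2822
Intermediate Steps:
v(C, j) = 2 - √(1 + j) (v(C, j) = 2 - √(j + 1) = 2 - √(1 + j))
L(V, A) = -5*A² (L(V, A) = (-5*A)*A = -5*A²)
2817 - L(51, v(7, 8)) = 2817 - (-5)*(2 - √(1 + 8))² = 2817 - (-5)*(2 - √9)² = 2817 - (-5)*(2 - 1*3)² = 2817 - (-5)*(2 - 3)² = 2817 - (-5)*(-1)² = 2817 - (-5) = 2817 - 1*(-5) = 2817 + 5 = 2822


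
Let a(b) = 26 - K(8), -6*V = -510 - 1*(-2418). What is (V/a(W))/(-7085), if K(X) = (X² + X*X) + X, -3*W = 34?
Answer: -159/389675 ≈ -0.00040803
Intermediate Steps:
W = -34/3 (W = -⅓*34 = -34/3 ≈ -11.333)
V = -318 (V = -(-510 - 1*(-2418))/6 = -(-510 + 2418)/6 = -⅙*1908 = -318)
K(X) = X + 2*X² (K(X) = (X² + X²) + X = 2*X² + X = X + 2*X²)
a(b) = -110 (a(b) = 26 - 8*(1 + 2*8) = 26 - 8*(1 + 16) = 26 - 8*17 = 26 - 1*136 = 26 - 136 = -110)
(V/a(W))/(-7085) = -318/(-110)/(-7085) = -318*(-1/110)*(-1/7085) = (159/55)*(-1/7085) = -159/389675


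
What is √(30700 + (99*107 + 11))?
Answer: 2*√10326 ≈ 203.23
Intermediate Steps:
√(30700 + (99*107 + 11)) = √(30700 + (10593 + 11)) = √(30700 + 10604) = √41304 = 2*√10326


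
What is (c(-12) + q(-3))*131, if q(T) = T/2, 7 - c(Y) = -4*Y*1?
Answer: -11135/2 ≈ -5567.5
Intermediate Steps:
c(Y) = 7 + 4*Y (c(Y) = 7 - (-4*Y) = 7 - (-4)*Y = 7 + 4*Y)
q(T) = T/2 (q(T) = T*(1/2) = T/2)
(c(-12) + q(-3))*131 = ((7 + 4*(-12)) + (1/2)*(-3))*131 = ((7 - 48) - 3/2)*131 = (-41 - 3/2)*131 = -85/2*131 = -11135/2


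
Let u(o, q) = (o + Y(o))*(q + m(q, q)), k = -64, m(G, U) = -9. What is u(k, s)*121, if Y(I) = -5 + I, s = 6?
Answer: 48279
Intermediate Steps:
u(o, q) = (-9 + q)*(-5 + 2*o) (u(o, q) = (o + (-5 + o))*(q - 9) = (-5 + 2*o)*(-9 + q) = (-9 + q)*(-5 + 2*o))
u(k, s)*121 = (45 - 18*(-64) - 64*6 + 6*(-5 - 64))*121 = (45 + 1152 - 384 + 6*(-69))*121 = (45 + 1152 - 384 - 414)*121 = 399*121 = 48279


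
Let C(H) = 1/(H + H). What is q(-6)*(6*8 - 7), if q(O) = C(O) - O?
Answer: 2911/12 ≈ 242.58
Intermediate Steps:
C(H) = 1/(2*H)
q(O) = 1/(2*O) - O
q(-6)*(6*8 - 7) = ((1/2)/(-6) - 1*(-6))*(6*8 - 7) = ((1/2)*(-1/6) + 6)*(48 - 7) = (-1/12 + 6)*41 = (71/12)*41 = 2911/12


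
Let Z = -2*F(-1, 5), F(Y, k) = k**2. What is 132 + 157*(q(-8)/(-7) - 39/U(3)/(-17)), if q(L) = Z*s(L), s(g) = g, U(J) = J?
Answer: -1037605/119 ≈ -8719.4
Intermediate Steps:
Z = -50 (Z = -2*5**2 = -2*25 = -50)
q(L) = -50*L
132 + 157*(q(-8)/(-7) - 39/U(3)/(-17)) = 132 + 157*(-50*(-8)/(-7) - 39/3/(-17)) = 132 + 157*(400*(-1/7) - 39*1/3*(-1/17)) = 132 + 157*(-400/7 - 13*(-1/17)) = 132 + 157*(-400/7 + 13/17) = 132 + 157*(-6709/119) = 132 - 1053313/119 = -1037605/119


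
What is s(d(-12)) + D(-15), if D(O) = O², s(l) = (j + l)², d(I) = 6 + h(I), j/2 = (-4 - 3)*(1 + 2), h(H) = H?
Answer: 2529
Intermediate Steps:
j = -42 (j = 2*((-4 - 3)*(1 + 2)) = 2*(-7*3) = 2*(-21) = -42)
d(I) = 6 + I
s(l) = (-42 + l)²
s(d(-12)) + D(-15) = (-42 + (6 - 12))² + (-15)² = (-42 - 6)² + 225 = (-48)² + 225 = 2304 + 225 = 2529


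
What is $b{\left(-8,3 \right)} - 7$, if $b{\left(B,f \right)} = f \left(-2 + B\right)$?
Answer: $-37$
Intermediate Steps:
$b{\left(-8,3 \right)} - 7 = 3 \left(-2 - 8\right) - 7 = 3 \left(-10\right) - 7 = -30 - 7 = -37$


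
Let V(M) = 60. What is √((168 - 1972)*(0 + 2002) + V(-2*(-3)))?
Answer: 2*I*√902887 ≈ 1900.4*I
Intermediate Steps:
√((168 - 1972)*(0 + 2002) + V(-2*(-3))) = √((168 - 1972)*(0 + 2002) + 60) = √(-1804*2002 + 60) = √(-3611608 + 60) = √(-3611548) = 2*I*√902887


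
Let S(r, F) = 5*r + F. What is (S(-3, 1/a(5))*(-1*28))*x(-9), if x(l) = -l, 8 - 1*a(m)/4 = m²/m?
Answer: 3759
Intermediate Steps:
a(m) = 32 - 4*m (a(m) = 32 - 4*m²/m = 32 - 4*m)
S(r, F) = F + 5*r
(S(-3, 1/a(5))*(-1*28))*x(-9) = ((1/(32 - 4*5) + 5*(-3))*(-1*28))*(-1*(-9)) = ((1/(32 - 20) - 15)*(-28))*9 = ((1/12 - 15)*(-28))*9 = -179/12*(-28)*9 = (1253/3)*9 = 3759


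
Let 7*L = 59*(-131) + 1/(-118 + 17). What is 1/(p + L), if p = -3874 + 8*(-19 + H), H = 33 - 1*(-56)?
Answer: -707/3123628 ≈ -0.00022634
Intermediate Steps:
H = 89 (H = 33 + 56 = 89)
p = -3314 (p = -3874 + 8*(-19 + 89) = -3874 + 8*70 = -3874 + 560 = -3314)
L = -780630/707 (L = (59*(-131) + 1/(-118 + 17))/7 = (-7729 + 1/(-101))/7 = (-7729 - 1/101)/7 = (1/7)*(-780630/101) = -780630/707 ≈ -1104.1)
1/(p + L) = 1/(-3314 - 780630/707) = 1/(-3123628/707) = -707/3123628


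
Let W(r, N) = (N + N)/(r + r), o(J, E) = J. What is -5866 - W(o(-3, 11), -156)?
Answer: -5918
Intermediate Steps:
W(r, N) = N/r (W(r, N) = (2*N)/((2*r)) = (2*N)*(1/(2*r)) = N/r)
-5866 - W(o(-3, 11), -156) = -5866 - (-156)/(-3) = -5866 - (-156)*(-1)/3 = -5866 - 1*52 = -5866 - 52 = -5918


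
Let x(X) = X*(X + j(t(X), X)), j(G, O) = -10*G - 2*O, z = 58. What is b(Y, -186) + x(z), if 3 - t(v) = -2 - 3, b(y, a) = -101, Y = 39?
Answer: -8105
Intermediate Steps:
t(v) = 8 (t(v) = 3 - (-2 - 3) = 3 - 1*(-5) = 3 + 5 = 8)
x(X) = X*(-80 - X) (x(X) = X*(X + (-10*8 - 2*X)) = X*(X + (-80 - 2*X)) = X*(-80 - X))
b(Y, -186) + x(z) = -101 - 1*58*(80 + 58) = -101 - 1*58*138 = -101 - 8004 = -8105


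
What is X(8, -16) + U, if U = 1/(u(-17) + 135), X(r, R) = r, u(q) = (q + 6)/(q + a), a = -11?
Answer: 30356/3791 ≈ 8.0074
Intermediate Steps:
u(q) = (6 + q)/(-11 + q) (u(q) = (q + 6)/(q - 11) = (6 + q)/(-11 + q))
U = 28/3791 (U = 1/((6 - 17)/(-11 - 17) + 135) = 1/(-11/(-28) + 135) = 1/(-1/28*(-11) + 135) = 1/(11/28 + 135) = 1/(3791/28) = 28/3791 ≈ 0.0073859)
X(8, -16) + U = 8 + 28/3791 = 30356/3791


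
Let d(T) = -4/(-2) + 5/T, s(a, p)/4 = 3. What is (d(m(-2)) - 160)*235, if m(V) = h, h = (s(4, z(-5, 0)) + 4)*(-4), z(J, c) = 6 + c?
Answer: -2377495/64 ≈ -37148.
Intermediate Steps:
s(a, p) = 12 (s(a, p) = 4*3 = 12)
h = -64 (h = (12 + 4)*(-4) = 16*(-4) = -64)
m(V) = -64
d(T) = 2 + 5/T (d(T) = -4*(-1/2) + 5/T = 2 + 5/T)
(d(m(-2)) - 160)*235 = ((2 + 5/(-64)) - 160)*235 = ((2 + 5*(-1/64)) - 160)*235 = ((2 - 5/64) - 160)*235 = (123/64 - 160)*235 = -10117/64*235 = -2377495/64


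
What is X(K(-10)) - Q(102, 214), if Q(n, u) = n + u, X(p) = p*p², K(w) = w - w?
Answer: -316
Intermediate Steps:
K(w) = 0
X(p) = p³
X(K(-10)) - Q(102, 214) = 0³ - (102 + 214) = 0 - 1*316 = 0 - 316 = -316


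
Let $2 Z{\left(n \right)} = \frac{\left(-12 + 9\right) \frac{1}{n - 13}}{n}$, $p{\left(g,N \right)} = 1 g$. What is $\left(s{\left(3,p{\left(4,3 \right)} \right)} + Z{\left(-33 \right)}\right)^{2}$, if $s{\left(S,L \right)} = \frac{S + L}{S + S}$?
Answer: $\frac{12524521}{9217296} \approx 1.3588$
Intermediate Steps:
$p{\left(g,N \right)} = g$
$s{\left(S,L \right)} = \frac{L + S}{2 S}$
$Z{\left(n \right)} = - \frac{3}{2 n \left(-13 + n\right)}$ ($Z{\left(n \right)} = \frac{\frac{-12 + 9}{n - 13} \frac{1}{n}}{2} = \frac{- \frac{3}{-13 + n} \frac{1}{n}}{2} = \frac{\left(-3\right) \frac{1}{n} \frac{1}{-13 + n}}{2} = - \frac{3}{2 n \left(-13 + n\right)}$)
$\left(s{\left(3,p{\left(4,3 \right)} \right)} + Z{\left(-33 \right)}\right)^{2} = \left(\frac{4 + 3}{2 \cdot 3} - \frac{3}{2 \left(-33\right) \left(-13 - 33\right)}\right)^{2} = \left(\frac{1}{2} \cdot \frac{1}{3} \cdot 7 - - \frac{1}{22 \left(-46\right)}\right)^{2} = \left(\frac{7}{6} - \left(- \frac{1}{22}\right) \left(- \frac{1}{46}\right)\right)^{2} = \left(\frac{7}{6} - \frac{1}{1012}\right)^{2} = \left(\frac{3539}{3036}\right)^{2} = \frac{12524521}{9217296}$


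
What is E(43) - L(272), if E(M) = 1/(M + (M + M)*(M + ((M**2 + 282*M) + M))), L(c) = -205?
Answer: 247904246/1209289 ≈ 205.00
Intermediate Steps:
E(M) = 1/(M + 2*M*(M**2 + 284*M)) (E(M) = 1/(M + (2*M)*(M + (M**2 + 283*M))) = 1/(M + (2*M)*(M**2 + 284*M)) = 1/(M + 2*M*(M**2 + 284*M)))
E(43) - L(272) = 1/(43*(1 + 2*43**2 + 568*43)) - 1*(-205) = 1/(43*(1 + 2*1849 + 24424)) + 205 = 1/(43*(1 + 3698 + 24424)) + 205 = (1/43)/28123 + 205 = (1/43)*(1/28123) + 205 = 1/1209289 + 205 = 247904246/1209289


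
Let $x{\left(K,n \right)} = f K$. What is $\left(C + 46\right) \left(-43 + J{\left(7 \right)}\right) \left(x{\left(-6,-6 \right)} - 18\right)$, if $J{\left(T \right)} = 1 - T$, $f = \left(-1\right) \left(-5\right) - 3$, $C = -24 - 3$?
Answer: $27930$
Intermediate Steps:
$C = -27$ ($C = -24 - 3 = -27$)
$f = 2$ ($f = 5 - 3 = 2$)
$x{\left(K,n \right)} = 2 K$
$\left(C + 46\right) \left(-43 + J{\left(7 \right)}\right) \left(x{\left(-6,-6 \right)} - 18\right) = \left(-27 + 46\right) \left(-43 + \left(1 - 7\right)\right) \left(2 \left(-6\right) - 18\right) = 19 \left(-43 + \left(1 - 7\right)\right) \left(-12 - 18\right) = 19 \left(-43 - 6\right) \left(-30\right) = 19 \left(-49\right) \left(-30\right) = \left(-931\right) \left(-30\right) = 27930$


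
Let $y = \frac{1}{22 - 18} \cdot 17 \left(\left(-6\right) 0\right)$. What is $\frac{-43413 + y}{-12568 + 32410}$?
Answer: $- \frac{14471}{6614} \approx -2.1879$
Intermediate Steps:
$y = 0$ ($y = \frac{1}{4} \cdot 17 \cdot 0 = \frac{17}{4} \cdot 0 = 0$)
$\frac{-43413 + y}{-12568 + 32410} = \frac{-43413 + 0}{-12568 + 32410} = - \frac{43413}{19842} = \left(-43413\right) \frac{1}{19842} = - \frac{14471}{6614}$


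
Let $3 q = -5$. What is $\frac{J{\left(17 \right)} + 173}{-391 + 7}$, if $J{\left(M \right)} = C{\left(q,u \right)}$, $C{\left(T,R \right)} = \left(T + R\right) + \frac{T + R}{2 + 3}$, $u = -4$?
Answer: $- \frac{277}{640} \approx -0.43281$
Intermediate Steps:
$q = - \frac{5}{3}$ ($q = \frac{1}{3} \left(-5\right) = - \frac{5}{3} \approx -1.6667$)
$C{\left(T,R \right)} = \frac{6 R}{5} + \frac{6 T}{5}$ ($C{\left(T,R \right)} = \left(R + T\right) + \frac{R + T}{5} = \left(R + T\right) + \left(R + T\right) \frac{1}{5} = \left(R + T\right) + \left(\frac{R}{5} + \frac{T}{5}\right) = \frac{6 R}{5} + \frac{6 T}{5}$)
$J{\left(M \right)} = - \frac{34}{5}$ ($J{\left(M \right)} = \frac{6}{5} \left(-4\right) + \frac{6}{5} \left(- \frac{5}{3}\right) = - \frac{24}{5} - 2 = - \frac{34}{5}$)
$\frac{J{\left(17 \right)} + 173}{-391 + 7} = \frac{- \frac{34}{5} + 173}{-391 + 7} = \frac{831}{5 \left(-384\right)} = \frac{831}{5} \left(- \frac{1}{384}\right) = - \frac{277}{640}$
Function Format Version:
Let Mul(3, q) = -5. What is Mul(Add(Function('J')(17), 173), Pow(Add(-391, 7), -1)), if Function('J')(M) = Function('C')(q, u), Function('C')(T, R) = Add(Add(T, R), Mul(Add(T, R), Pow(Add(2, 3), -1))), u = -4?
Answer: Rational(-277, 640) ≈ -0.43281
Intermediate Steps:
q = Rational(-5, 3) (q = Mul(Rational(1, 3), -5) = Rational(-5, 3) ≈ -1.6667)
Function('C')(T, R) = Add(Mul(Rational(6, 5), R), Mul(Rational(6, 5), T)) (Function('C')(T, R) = Add(Add(R, T), Mul(Add(R, T), Pow(5, -1))) = Add(Add(R, T), Mul(Add(R, T), Rational(1, 5))) = Add(Add(R, T), Add(Mul(Rational(1, 5), R), Mul(Rational(1, 5), T))) = Add(Mul(Rational(6, 5), R), Mul(Rational(6, 5), T)))
Function('J')(M) = Rational(-34, 5) (Function('J')(M) = Add(Mul(Rational(6, 5), -4), Mul(Rational(6, 5), Rational(-5, 3))) = Add(Rational(-24, 5), -2) = Rational(-34, 5))
Mul(Add(Function('J')(17), 173), Pow(Add(-391, 7), -1)) = Mul(Add(Rational(-34, 5), 173), Pow(Add(-391, 7), -1)) = Mul(Rational(831, 5), Pow(-384, -1)) = Mul(Rational(831, 5), Rational(-1, 384)) = Rational(-277, 640)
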